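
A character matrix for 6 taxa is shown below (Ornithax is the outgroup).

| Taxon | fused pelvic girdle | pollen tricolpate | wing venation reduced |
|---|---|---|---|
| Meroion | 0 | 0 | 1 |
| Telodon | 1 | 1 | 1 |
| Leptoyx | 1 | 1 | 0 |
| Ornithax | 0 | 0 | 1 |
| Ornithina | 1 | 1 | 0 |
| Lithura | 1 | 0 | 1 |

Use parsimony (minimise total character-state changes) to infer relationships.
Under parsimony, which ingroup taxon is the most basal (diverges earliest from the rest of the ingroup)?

Meroion

Character polarity is set by the outgroup: the derived state is whichever differs from the outgroup's state, so for wing venation reduced the derived state is '0', and for the remaining characters it is '1'.
fused pelvic girdle (derived state '1') is shared by Leptoyx, Lithura, Ornithina, and Telodon — a synapomorphy uniting that clade.
pollen tricolpate (derived state '1') is shared by Leptoyx, Ornithina, and Telodon — a synapomorphy uniting that clade.
wing venation reduced (derived state '0') is shared by Leptoyx and Ornithina — a synapomorphy uniting that clade.
Most parsimonious ingroup topology: ((((Ornithina,Leptoyx),Telodon),Lithura),Meroion).
Meroion is sister to the clade containing all other ingroup taxa, so it is the earliest-diverging (most basal) ingroup lineage.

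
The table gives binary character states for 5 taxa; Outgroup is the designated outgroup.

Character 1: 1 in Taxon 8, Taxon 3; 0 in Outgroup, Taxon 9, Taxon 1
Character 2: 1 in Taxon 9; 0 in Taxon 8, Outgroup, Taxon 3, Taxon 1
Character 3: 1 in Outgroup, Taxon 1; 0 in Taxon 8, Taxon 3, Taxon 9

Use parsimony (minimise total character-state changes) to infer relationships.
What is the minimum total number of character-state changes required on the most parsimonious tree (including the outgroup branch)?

Character polarity is set by the outgroup: the derived state is whichever differs from the outgroup's state, so for Character 3 the derived state is '0', and for the remaining characters it is '1'.
Character 1 (derived state '1') is shared by Taxon 3 and Taxon 8 — a synapomorphy uniting that clade.
Character 2: derived state '1' in Taxon 9 only — an autapomorphy, so it tells us nothing about relationships among taxa.
Character 3 (derived state '0') is shared by Taxon 3, Taxon 8, and Taxon 9 — a synapomorphy uniting that clade.
Most parsimonious ingroup topology: (Taxon 1,((Taxon 8,Taxon 3),Taxon 9)).
Changes per character on this tree: Character 1: 1; Character 2: 1; Character 3: 1.
Total = 3.

3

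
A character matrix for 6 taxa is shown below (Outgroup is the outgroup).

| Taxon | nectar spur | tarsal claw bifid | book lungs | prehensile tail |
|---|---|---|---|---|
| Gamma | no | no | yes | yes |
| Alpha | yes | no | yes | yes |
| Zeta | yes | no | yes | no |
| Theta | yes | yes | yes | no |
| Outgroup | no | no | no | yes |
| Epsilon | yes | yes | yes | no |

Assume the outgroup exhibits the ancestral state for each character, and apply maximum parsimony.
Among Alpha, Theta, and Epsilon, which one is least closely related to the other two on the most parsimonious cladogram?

Character polarity is set by the outgroup: the derived state is whichever differs from the outgroup's state, so for prehensile tail the derived state is 'no', and for the remaining characters it is 'yes'.
nectar spur (derived state 'yes') is shared by Alpha, Epsilon, Theta, and Zeta — a synapomorphy uniting that clade.
tarsal claw bifid: derived state 'yes' in Epsilon and Theta only — synapomorphy for {Epsilon, Theta}.
All ingroup taxa share the derived state 'yes' for book lungs; it defines the ingroup but does not resolve relationships within it.
prehensile tail: derived state 'no' in Epsilon, Theta, and Zeta only — synapomorphy for {Epsilon, Theta, Zeta}.
Most parsimonious ingroup topology: (Gamma,(((Epsilon,Theta),Zeta),Alpha)).
Theta and Epsilon share a more recent common ancestor with each other than either does with Alpha, so Alpha is the least closely related of the three.

Alpha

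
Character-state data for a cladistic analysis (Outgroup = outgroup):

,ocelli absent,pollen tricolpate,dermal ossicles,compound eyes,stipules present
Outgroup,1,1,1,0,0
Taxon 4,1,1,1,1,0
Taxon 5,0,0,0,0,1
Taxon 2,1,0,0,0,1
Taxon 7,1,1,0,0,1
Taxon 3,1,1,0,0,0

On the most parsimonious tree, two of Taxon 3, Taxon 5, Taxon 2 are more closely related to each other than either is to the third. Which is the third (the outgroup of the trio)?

Taxon 3

Character polarity is set by the outgroup: the derived state is whichever differs from the outgroup's state, so for ocelli absent, pollen tricolpate, dermal ossicles the derived state is '0', and for the remaining characters it is '1'.
ocelli absent (derived state '0') is unique to Taxon 5 (autapomorphy; uninformative for grouping).
pollen tricolpate (derived state '0') is shared by Taxon 2 and Taxon 5 — a synapomorphy uniting that clade.
Only Taxon 2, Taxon 3, Taxon 5, and Taxon 7 show the derived state '0' for dermal ossicles, supporting them as a clade.
compound eyes: derived state '1' in Taxon 4 only — an autapomorphy, so it tells us nothing about relationships among taxa.
stipules present: derived state '1' in Taxon 2, Taxon 5, and Taxon 7 only — synapomorphy for {Taxon 2, Taxon 5, Taxon 7}.
Most parsimonious ingroup topology: ((Taxon 3,((Taxon 2,Taxon 5),Taxon 7)),Taxon 4).
Taxon 5 and Taxon 2 share a more recent common ancestor with each other than either does with Taxon 3, so Taxon 3 is the least closely related of the three.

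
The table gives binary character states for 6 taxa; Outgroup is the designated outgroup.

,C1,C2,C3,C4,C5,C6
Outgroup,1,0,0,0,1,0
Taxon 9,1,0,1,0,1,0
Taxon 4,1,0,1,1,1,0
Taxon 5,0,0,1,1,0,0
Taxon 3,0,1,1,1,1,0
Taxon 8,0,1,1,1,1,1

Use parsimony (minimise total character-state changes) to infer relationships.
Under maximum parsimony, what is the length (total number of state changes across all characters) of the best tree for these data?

6

Character polarity is set by the outgroup: the derived state is whichever differs from the outgroup's state, so for C1, C5 the derived state is '0', and for the remaining characters it is '1'.
Only Taxon 3, Taxon 5, and Taxon 8 show the derived state '0' for C1, supporting them as a clade.
Only Taxon 3 and Taxon 8 show the derived state '1' for C2, supporting them as a clade.
C3 (derived state '1') is shared by all ingroup taxa — unites the whole ingroup.
C4 (derived state '1') is shared by Taxon 3, Taxon 4, Taxon 5, and Taxon 8 — a synapomorphy uniting that clade.
C5 (derived state '0') is unique to Taxon 5 (autapomorphy; uninformative for grouping).
C6: derived state '1' in Taxon 8 only — an autapomorphy, so it tells us nothing about relationships among taxa.
Most parsimonious ingroup topology: (Taxon 9,(Taxon 4,(Taxon 5,(Taxon 3,Taxon 8)))).
Changes per character on this tree: C1: 1; C2: 1; C3: 1; C4: 1; C5: 1; C6: 1.
Total = 6.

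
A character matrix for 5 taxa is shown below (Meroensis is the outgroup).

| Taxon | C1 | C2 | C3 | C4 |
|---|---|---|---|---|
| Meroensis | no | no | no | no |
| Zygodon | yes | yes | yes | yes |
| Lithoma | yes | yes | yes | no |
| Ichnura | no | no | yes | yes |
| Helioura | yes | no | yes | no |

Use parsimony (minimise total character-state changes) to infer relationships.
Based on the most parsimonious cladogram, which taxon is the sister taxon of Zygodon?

Lithoma

The outgroup has state 'no' for every character, so 'yes' is the derived state throughout.
C1 (derived state 'yes') is shared by Helioura, Lithoma, and Zygodon — a synapomorphy uniting that clade.
C2 (derived state 'yes') is shared by Lithoma and Zygodon — a synapomorphy uniting that clade.
C3 (derived state 'yes') is shared by all ingroup taxa — unites the whole ingroup.
C4 groups Ichnura and Zygodon, which is incompatible with the clades supported by the remaining characters; treating it as convergent (homoplasy) costs fewer steps than any alternative tree.
Most parsimonious ingroup topology: (((Zygodon,Lithoma),Helioura),Ichnura).
Zygodon and Lithoma form a cherry on this tree, so they are sister taxa.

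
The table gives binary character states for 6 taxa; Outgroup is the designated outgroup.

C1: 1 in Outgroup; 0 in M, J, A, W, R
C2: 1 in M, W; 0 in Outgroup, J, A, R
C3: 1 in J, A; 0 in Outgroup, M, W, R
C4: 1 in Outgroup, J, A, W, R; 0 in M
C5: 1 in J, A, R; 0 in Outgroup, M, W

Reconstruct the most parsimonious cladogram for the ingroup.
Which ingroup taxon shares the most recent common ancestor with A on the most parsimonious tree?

J

Character polarity is set by the outgroup: the derived state is whichever differs from the outgroup's state, so for C1, C4 the derived state is '0', and for the remaining characters it is '1'.
C1 (derived state '0') is shared by all ingroup taxa — unites the whole ingroup.
Only M and W show the derived state '1' for C2, supporting them as a clade.
C3: derived state '1' in A and J only — synapomorphy for {A, J}.
C4 (derived state '0') is unique to M (autapomorphy; uninformative for grouping).
C5 (derived state '1') is shared by A, J, and R — a synapomorphy uniting that clade.
Most parsimonious ingroup topology: ((M,W),((J,A),R)).
A and J form a cherry on this tree, so they are sister taxa.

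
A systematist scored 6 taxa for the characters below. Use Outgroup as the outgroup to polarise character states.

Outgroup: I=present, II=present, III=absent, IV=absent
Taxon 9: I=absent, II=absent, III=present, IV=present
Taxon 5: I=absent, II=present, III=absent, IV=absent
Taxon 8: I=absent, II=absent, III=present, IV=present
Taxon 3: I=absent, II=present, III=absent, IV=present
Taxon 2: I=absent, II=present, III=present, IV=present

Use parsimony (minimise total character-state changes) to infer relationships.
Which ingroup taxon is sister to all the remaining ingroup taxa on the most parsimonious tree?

Character polarity is set by the outgroup: the derived state is whichever differs from the outgroup's state, so for I, II the derived state is 'absent', and for the remaining characters it is 'present'.
All ingroup taxa share the derived state 'absent' for I; it defines the ingroup but does not resolve relationships within it.
Only Taxon 8 and Taxon 9 show the derived state 'absent' for II, supporting them as a clade.
III (derived state 'present') is shared by Taxon 2, Taxon 8, and Taxon 9 — a synapomorphy uniting that clade.
IV: derived state 'present' in Taxon 2, Taxon 3, Taxon 8, and Taxon 9 only — synapomorphy for {Taxon 2, Taxon 3, Taxon 8, Taxon 9}.
Most parsimonious ingroup topology: ((((Taxon 9,Taxon 8),Taxon 2),Taxon 3),Taxon 5).
Taxon 5 is sister to the clade containing all other ingroup taxa, so it is the earliest-diverging (most basal) ingroup lineage.

Taxon 5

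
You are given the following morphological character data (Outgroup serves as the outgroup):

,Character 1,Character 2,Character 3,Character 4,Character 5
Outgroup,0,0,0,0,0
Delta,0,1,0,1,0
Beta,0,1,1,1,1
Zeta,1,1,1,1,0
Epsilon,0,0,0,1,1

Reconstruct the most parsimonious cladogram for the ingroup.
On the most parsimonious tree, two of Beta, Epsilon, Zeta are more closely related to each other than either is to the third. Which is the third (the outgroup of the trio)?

The outgroup has state '0' for every character, so '1' is the derived state throughout.
Character 1 (derived state '1') is unique to Zeta (autapomorphy; uninformative for grouping).
Character 2 (derived state '1') is shared by Beta, Delta, and Zeta — a synapomorphy uniting that clade.
Character 3 (derived state '1') is shared by Beta and Zeta — a synapomorphy uniting that clade.
All ingroup taxa share the derived state '1' for Character 4; it defines the ingroup but does not resolve relationships within it.
Character 5 groups Beta and Epsilon, which is incompatible with the clades supported by the remaining characters; treating it as convergent (homoplasy) costs fewer steps than any alternative tree.
Most parsimonious ingroup topology: ((Delta,(Beta,Zeta)),Epsilon).
Beta and Zeta share a more recent common ancestor with each other than either does with Epsilon, so Epsilon is the least closely related of the three.

Epsilon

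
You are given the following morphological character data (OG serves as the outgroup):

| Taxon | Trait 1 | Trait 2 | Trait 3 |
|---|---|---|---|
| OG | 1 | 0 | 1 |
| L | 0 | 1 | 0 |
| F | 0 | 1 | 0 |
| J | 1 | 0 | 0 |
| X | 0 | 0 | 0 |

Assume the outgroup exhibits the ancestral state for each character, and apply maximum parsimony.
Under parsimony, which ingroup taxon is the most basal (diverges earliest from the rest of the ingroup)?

J

Character polarity is set by the outgroup: the derived state is whichever differs from the outgroup's state, so for Trait 1, Trait 3 the derived state is '0', and for the remaining characters it is '1'.
Trait 1: derived state '0' in F, L, and X only — synapomorphy for {F, L, X}.
Trait 2 (derived state '1') is shared by F and L — a synapomorphy uniting that clade.
Trait 3 (derived state '0') is shared by all ingroup taxa — unites the whole ingroup.
Most parsimonious ingroup topology: (((L,F),X),J).
J is sister to the clade containing all other ingroup taxa, so it is the earliest-diverging (most basal) ingroup lineage.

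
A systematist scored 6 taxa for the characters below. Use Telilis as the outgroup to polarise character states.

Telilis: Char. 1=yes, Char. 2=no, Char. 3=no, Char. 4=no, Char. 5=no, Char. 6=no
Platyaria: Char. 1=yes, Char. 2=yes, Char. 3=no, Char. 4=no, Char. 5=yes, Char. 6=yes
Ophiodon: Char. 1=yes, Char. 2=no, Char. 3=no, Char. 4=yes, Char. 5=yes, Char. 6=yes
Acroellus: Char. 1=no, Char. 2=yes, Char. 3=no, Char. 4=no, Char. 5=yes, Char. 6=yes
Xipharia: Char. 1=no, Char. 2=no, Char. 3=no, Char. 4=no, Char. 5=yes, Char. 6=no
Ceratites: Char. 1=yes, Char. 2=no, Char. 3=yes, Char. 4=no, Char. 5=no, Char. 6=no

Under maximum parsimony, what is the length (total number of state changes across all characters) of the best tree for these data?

7

Character polarity is set by the outgroup: the derived state is whichever differs from the outgroup's state, so for Char. 1 the derived state is 'no', and for the remaining characters it is 'yes'.
Char. 1 groups Acroellus and Xipharia, which is incompatible with the clades supported by the remaining characters; treating it as convergent (homoplasy) costs fewer steps than any alternative tree.
Only Acroellus and Platyaria show the derived state 'yes' for Char. 2, supporting them as a clade.
Char. 3 (derived state 'yes') is unique to Ceratites (autapomorphy; uninformative for grouping).
Char. 4 (derived state 'yes') is unique to Ophiodon (autapomorphy; uninformative for grouping).
Char. 5 (derived state 'yes') is shared by Acroellus, Ophiodon, Platyaria, and Xipharia — a synapomorphy uniting that clade.
Only Acroellus, Ophiodon, and Platyaria show the derived state 'yes' for Char. 6, supporting them as a clade.
Most parsimonious ingroup topology: ((((Platyaria,Acroellus),Ophiodon),Xipharia),Ceratites).
Changes per character on this tree: Char. 1: 2; Char. 2: 1; Char. 3: 1; Char. 4: 1; Char. 5: 1; Char. 6: 1.
Total = 7.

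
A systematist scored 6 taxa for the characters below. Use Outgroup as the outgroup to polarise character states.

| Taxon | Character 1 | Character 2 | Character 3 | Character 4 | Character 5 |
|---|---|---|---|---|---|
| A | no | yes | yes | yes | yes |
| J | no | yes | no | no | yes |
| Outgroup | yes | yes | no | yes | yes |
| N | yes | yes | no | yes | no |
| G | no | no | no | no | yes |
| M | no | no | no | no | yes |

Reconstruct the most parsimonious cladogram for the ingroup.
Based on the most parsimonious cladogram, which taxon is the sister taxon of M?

G

Character polarity is set by the outgroup: the derived state is whichever differs from the outgroup's state, so for Character 1, Character 2, Character 4, Character 5 the derived state is 'no', and for the remaining characters it is 'yes'.
Character 1: derived state 'no' in A, G, J, and M only — synapomorphy for {A, G, J, M}.
Character 2: derived state 'no' in G and M only — synapomorphy for {G, M}.
Character 3: derived state 'yes' in A only — an autapomorphy, so it tells us nothing about relationships among taxa.
Only G, J, and M show the derived state 'no' for Character 4, supporting them as a clade.
Character 5: derived state 'no' in N only — an autapomorphy, so it tells us nothing about relationships among taxa.
Most parsimonious ingroup topology: (N,(A,(J,(M,G)))).
M and G form a cherry on this tree, so they are sister taxa.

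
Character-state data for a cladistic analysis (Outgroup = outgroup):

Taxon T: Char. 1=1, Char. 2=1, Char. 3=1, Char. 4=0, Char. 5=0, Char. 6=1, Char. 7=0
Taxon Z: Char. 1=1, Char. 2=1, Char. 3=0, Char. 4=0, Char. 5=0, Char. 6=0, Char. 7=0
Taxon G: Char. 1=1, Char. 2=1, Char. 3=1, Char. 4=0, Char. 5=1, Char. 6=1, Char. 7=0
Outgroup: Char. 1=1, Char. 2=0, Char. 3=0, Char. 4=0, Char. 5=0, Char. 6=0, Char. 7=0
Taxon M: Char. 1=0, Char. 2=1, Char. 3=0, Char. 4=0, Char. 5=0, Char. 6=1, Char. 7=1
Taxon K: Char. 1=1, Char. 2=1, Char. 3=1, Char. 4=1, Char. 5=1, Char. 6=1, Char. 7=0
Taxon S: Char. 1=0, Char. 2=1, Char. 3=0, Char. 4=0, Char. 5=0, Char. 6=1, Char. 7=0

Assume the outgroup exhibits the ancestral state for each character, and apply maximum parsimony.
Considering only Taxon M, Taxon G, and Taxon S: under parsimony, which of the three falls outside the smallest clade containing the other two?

Character polarity is set by the outgroup: the derived state is whichever differs from the outgroup's state, so for Char. 1 the derived state is '0', and for the remaining characters it is '1'.
Char. 1: derived state '0' in Taxon M and Taxon S only — synapomorphy for {Taxon M, Taxon S}.
Char. 2 (derived state '1') is shared by all ingroup taxa — unites the whole ingroup.
Only Taxon G, Taxon K, and Taxon T show the derived state '1' for Char. 3, supporting them as a clade.
Char. 4 (derived state '1') is unique to Taxon K (autapomorphy; uninformative for grouping).
Char. 5 (derived state '1') is shared by Taxon G and Taxon K — a synapomorphy uniting that clade.
Char. 6: derived state '1' in Taxon G, Taxon K, Taxon M, Taxon S, and Taxon T only — synapomorphy for {Taxon G, Taxon K, Taxon M, Taxon S, Taxon T}.
Char. 7: derived state '1' in Taxon M only — an autapomorphy, so it tells us nothing about relationships among taxa.
Most parsimonious ingroup topology: ((((Taxon G,Taxon K),Taxon T),(Taxon M,Taxon S)),Taxon Z).
Taxon S and Taxon M share a more recent common ancestor with each other than either does with Taxon G, so Taxon G is the least closely related of the three.

Taxon G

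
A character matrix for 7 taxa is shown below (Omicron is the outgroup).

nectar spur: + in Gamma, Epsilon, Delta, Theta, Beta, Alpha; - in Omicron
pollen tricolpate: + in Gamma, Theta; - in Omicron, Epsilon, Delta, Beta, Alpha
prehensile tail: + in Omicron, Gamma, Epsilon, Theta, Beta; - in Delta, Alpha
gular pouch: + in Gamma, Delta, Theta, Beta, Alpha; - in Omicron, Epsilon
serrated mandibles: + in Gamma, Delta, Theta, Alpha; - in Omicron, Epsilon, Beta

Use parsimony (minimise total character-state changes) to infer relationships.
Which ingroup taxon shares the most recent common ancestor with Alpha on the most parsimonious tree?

Delta

Character polarity is set by the outgroup: the derived state is whichever differs from the outgroup's state, so for prehensile tail the derived state is '-', and for the remaining characters it is '+'.
nectar spur (derived state '+') is shared by all ingroup taxa — unites the whole ingroup.
Only Gamma and Theta show the derived state '+' for pollen tricolpate, supporting them as a clade.
prehensile tail: derived state '-' in Alpha and Delta only — synapomorphy for {Alpha, Delta}.
gular pouch (derived state '+') is shared by Alpha, Beta, Delta, Gamma, and Theta — a synapomorphy uniting that clade.
Only Alpha, Delta, Gamma, and Theta show the derived state '+' for serrated mandibles, supporting them as a clade.
Most parsimonious ingroup topology: ((((Gamma,Theta),(Delta,Alpha)),Beta),Epsilon).
Alpha and Delta form a cherry on this tree, so they are sister taxa.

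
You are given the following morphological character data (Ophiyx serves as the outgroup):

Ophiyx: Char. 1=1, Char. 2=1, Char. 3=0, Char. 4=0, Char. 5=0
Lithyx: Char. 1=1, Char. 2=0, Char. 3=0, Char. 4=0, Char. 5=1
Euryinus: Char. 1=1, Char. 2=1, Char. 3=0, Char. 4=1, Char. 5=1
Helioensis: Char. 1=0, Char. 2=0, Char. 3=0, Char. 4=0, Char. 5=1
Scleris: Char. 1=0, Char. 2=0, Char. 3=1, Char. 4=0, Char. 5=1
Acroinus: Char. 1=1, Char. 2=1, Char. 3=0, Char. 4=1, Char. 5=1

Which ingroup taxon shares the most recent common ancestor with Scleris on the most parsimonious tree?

Helioensis

Character polarity is set by the outgroup: the derived state is whichever differs from the outgroup's state, so for Char. 1, Char. 2 the derived state is '0', and for the remaining characters it is '1'.
Char. 1: derived state '0' in Helioensis and Scleris only — synapomorphy for {Helioensis, Scleris}.
Only Helioensis, Lithyx, and Scleris show the derived state '0' for Char. 2, supporting them as a clade.
Char. 3 (derived state '1') is unique to Scleris (autapomorphy; uninformative for grouping).
Only Acroinus and Euryinus show the derived state '1' for Char. 4, supporting them as a clade.
All ingroup taxa share the derived state '1' for Char. 5; it defines the ingroup but does not resolve relationships within it.
Most parsimonious ingroup topology: ((Lithyx,(Helioensis,Scleris)),(Euryinus,Acroinus)).
Scleris and Helioensis form a cherry on this tree, so they are sister taxa.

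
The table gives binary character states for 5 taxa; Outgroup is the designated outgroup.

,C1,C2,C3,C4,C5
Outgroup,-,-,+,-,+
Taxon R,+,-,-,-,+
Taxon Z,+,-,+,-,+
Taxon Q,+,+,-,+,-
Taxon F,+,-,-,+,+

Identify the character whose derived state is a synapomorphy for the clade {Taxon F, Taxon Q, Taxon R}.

C3

Character polarity is set by the outgroup: the derived state is whichever differs from the outgroup's state, so for C3, C5 the derived state is '-', and for the remaining characters it is '+'.
C1 (derived state '+') is shared by all ingroup taxa — unites the whole ingroup.
C2: derived state '+' in Taxon Q only — an autapomorphy, so it tells us nothing about relationships among taxa.
C3: derived state '-' in Taxon F, Taxon Q, and Taxon R only — synapomorphy for {Taxon F, Taxon Q, Taxon R}.
C4 (derived state '+') is shared by Taxon F and Taxon Q — a synapomorphy uniting that clade.
C5: derived state '-' in Taxon Q only — an autapomorphy, so it tells us nothing about relationships among taxa.
Most parsimonious ingroup topology: ((Taxon R,(Taxon Q,Taxon F)),Taxon Z).
The clade {Taxon F, Taxon Q, Taxon R} is supported by C3: its derived state '-' occurs in exactly those taxa and in no other taxon (including the outgroup).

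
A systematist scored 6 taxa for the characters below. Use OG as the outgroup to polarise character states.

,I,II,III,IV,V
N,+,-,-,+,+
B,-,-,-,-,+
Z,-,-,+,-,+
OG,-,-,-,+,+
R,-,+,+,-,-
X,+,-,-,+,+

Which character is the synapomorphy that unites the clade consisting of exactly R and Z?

Character polarity is set by the outgroup: the derived state is whichever differs from the outgroup's state, so for IV, V the derived state is '-', and for the remaining characters it is '+'.
I (derived state '+') is shared by N and X — a synapomorphy uniting that clade.
II (derived state '+') is unique to R (autapomorphy; uninformative for grouping).
III: derived state '+' in R and Z only — synapomorphy for {R, Z}.
IV (derived state '-') is shared by B, R, and Z — a synapomorphy uniting that clade.
V (derived state '-') is unique to R (autapomorphy; uninformative for grouping).
Most parsimonious ingroup topology: (((R,Z),B),(N,X)).
The clade {R, Z} is supported by III: its derived state '+' occurs in exactly those taxa and in no other taxon (including the outgroup).

III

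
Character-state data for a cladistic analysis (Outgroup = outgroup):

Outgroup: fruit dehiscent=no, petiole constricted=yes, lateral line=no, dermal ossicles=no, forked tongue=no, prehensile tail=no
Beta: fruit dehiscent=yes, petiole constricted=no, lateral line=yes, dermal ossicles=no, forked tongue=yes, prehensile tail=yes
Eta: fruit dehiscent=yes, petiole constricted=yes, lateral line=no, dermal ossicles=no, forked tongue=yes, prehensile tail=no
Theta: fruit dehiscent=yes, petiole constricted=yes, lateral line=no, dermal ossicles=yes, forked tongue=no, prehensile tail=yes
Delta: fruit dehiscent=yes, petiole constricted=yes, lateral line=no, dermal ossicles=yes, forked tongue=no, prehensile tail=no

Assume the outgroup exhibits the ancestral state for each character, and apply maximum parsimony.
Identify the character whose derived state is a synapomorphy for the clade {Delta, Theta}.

dermal ossicles

Character polarity is set by the outgroup: the derived state is whichever differs from the outgroup's state, so for petiole constricted the derived state is 'no', and for the remaining characters it is 'yes'.
All ingroup taxa share the derived state 'yes' for fruit dehiscent; it defines the ingroup but does not resolve relationships within it.
petiole constricted: derived state 'no' in Beta only — an autapomorphy, so it tells us nothing about relationships among taxa.
lateral line: derived state 'yes' in Beta only — an autapomorphy, so it tells us nothing about relationships among taxa.
dermal ossicles (derived state 'yes') is shared by Delta and Theta — a synapomorphy uniting that clade.
forked tongue: derived state 'yes' in Beta and Eta only — synapomorphy for {Beta, Eta}.
prehensile tail groups Beta and Theta, which is incompatible with the clades supported by the remaining characters; treating it as convergent (homoplasy) costs fewer steps than any alternative tree.
Most parsimonious ingroup topology: ((Beta,Eta),(Theta,Delta)).
The clade {Delta, Theta} is supported by dermal ossicles: its derived state 'yes' occurs in exactly those taxa and in no other taxon (including the outgroup).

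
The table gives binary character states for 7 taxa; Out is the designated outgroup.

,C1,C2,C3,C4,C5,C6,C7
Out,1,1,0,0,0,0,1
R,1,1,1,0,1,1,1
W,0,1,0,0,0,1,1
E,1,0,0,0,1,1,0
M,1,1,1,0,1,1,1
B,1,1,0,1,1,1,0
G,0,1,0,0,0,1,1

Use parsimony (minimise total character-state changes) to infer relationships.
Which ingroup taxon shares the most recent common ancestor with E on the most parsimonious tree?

B

Character polarity is set by the outgroup: the derived state is whichever differs from the outgroup's state, so for C1, C2, C7 the derived state is '0', and for the remaining characters it is '1'.
C1: derived state '0' in G and W only — synapomorphy for {G, W}.
C2: derived state '0' in E only — an autapomorphy, so it tells us nothing about relationships among taxa.
C3: derived state '1' in M and R only — synapomorphy for {M, R}.
C4: derived state '1' in B only — an autapomorphy, so it tells us nothing about relationships among taxa.
Only B, E, M, and R show the derived state '1' for C5, supporting them as a clade.
C6 (derived state '1') is shared by all ingroup taxa — unites the whole ingroup.
C7: derived state '0' in B and E only — synapomorphy for {B, E}.
Most parsimonious ingroup topology: (((R,M),(E,B)),(W,G)).
E and B form a cherry on this tree, so they are sister taxa.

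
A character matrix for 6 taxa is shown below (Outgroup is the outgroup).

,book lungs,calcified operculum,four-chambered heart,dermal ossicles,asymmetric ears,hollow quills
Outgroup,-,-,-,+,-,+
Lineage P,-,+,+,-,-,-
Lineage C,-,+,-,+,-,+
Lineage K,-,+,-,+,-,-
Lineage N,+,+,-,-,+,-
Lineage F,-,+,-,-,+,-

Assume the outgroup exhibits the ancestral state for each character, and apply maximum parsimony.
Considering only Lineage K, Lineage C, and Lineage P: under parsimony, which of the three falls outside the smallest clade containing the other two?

Character polarity is set by the outgroup: the derived state is whichever differs from the outgroup's state, so for dermal ossicles, hollow quills the derived state is '-', and for the remaining characters it is '+'.
book lungs (derived state '+') is unique to Lineage N (autapomorphy; uninformative for grouping).
calcified operculum (derived state '+') is shared by all ingroup taxa — unites the whole ingroup.
four-chambered heart (derived state '+') is unique to Lineage P (autapomorphy; uninformative for grouping).
dermal ossicles: derived state '-' in Lineage F, Lineage N, and Lineage P only — synapomorphy for {Lineage F, Lineage N, Lineage P}.
asymmetric ears: derived state '+' in Lineage F and Lineage N only — synapomorphy for {Lineage F, Lineage N}.
hollow quills (derived state '-') is shared by Lineage F, Lineage K, Lineage N, and Lineage P — a synapomorphy uniting that clade.
Most parsimonious ingroup topology: (((Lineage P,(Lineage N,Lineage F)),Lineage K),Lineage C).
Lineage P and Lineage K share a more recent common ancestor with each other than either does with Lineage C, so Lineage C is the least closely related of the three.

Lineage C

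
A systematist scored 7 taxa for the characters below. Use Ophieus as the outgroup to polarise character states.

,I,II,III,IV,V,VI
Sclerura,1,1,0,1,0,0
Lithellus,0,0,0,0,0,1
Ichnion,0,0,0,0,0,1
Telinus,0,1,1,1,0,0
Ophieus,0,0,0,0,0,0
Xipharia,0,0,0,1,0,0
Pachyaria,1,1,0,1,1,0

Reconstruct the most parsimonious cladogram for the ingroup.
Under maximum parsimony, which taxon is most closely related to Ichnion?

The outgroup has state '0' for every character, so '1' is the derived state throughout.
I: derived state '1' in Pachyaria and Sclerura only — synapomorphy for {Pachyaria, Sclerura}.
II (derived state '1') is shared by Pachyaria, Sclerura, and Telinus — a synapomorphy uniting that clade.
III: derived state '1' in Telinus only — an autapomorphy, so it tells us nothing about relationships among taxa.
Only Pachyaria, Sclerura, Telinus, and Xipharia show the derived state '1' for IV, supporting them as a clade.
V (derived state '1') is unique to Pachyaria (autapomorphy; uninformative for grouping).
Only Ichnion and Lithellus show the derived state '1' for VI, supporting them as a clade.
Most parsimonious ingroup topology: ((((Pachyaria,Sclerura),Telinus),Xipharia),(Ichnion,Lithellus)).
Ichnion and Lithellus form a cherry on this tree, so they are sister taxa.

Lithellus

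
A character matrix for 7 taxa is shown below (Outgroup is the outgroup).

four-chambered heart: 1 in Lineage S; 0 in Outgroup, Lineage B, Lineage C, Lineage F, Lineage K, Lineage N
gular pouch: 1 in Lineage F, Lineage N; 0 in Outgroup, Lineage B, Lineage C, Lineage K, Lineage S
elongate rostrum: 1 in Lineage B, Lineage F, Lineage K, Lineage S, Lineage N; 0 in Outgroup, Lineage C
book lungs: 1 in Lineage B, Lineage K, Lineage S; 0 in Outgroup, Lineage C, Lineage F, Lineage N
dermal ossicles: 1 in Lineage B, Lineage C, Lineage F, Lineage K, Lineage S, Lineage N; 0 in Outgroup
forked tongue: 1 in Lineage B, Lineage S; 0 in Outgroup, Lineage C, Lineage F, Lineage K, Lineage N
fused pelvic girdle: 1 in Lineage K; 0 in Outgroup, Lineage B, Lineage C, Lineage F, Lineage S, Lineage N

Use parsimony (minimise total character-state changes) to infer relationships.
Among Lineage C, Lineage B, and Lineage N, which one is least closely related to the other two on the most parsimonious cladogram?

Lineage C

The outgroup has state '0' for every character, so '1' is the derived state throughout.
four-chambered heart: derived state '1' in Lineage S only — an autapomorphy, so it tells us nothing about relationships among taxa.
gular pouch: derived state '1' in Lineage F and Lineage N only — synapomorphy for {Lineage F, Lineage N}.
Only Lineage B, Lineage F, Lineage K, Lineage N, and Lineage S show the derived state '1' for elongate rostrum, supporting them as a clade.
book lungs (derived state '1') is shared by Lineage B, Lineage K, and Lineage S — a synapomorphy uniting that clade.
All ingroup taxa share the derived state '1' for dermal ossicles; it defines the ingroup but does not resolve relationships within it.
Only Lineage B and Lineage S show the derived state '1' for forked tongue, supporting them as a clade.
fused pelvic girdle: derived state '1' in Lineage K only — an autapomorphy, so it tells us nothing about relationships among taxa.
Most parsimonious ingroup topology: ((((Lineage B,Lineage S),Lineage K),(Lineage F,Lineage N)),Lineage C).
Lineage N and Lineage B share a more recent common ancestor with each other than either does with Lineage C, so Lineage C is the least closely related of the three.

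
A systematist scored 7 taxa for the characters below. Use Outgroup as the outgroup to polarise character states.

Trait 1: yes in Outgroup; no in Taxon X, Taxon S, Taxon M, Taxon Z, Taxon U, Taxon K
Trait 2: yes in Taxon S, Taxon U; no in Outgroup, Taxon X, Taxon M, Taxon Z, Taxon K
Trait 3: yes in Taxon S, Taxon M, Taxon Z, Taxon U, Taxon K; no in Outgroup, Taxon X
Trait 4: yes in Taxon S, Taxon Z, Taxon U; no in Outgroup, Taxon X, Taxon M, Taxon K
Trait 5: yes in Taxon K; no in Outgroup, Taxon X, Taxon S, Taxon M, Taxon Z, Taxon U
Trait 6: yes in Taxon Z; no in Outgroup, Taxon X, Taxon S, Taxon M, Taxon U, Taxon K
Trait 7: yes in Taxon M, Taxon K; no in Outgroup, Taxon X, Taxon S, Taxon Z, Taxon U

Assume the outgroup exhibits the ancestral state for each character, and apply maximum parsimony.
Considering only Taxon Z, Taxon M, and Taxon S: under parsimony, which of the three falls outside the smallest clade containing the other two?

Taxon M

Character polarity is set by the outgroup: the derived state is whichever differs from the outgroup's state, so for Trait 1 the derived state is 'no', and for the remaining characters it is 'yes'.
All ingroup taxa share the derived state 'no' for Trait 1; it defines the ingroup but does not resolve relationships within it.
Only Taxon S and Taxon U show the derived state 'yes' for Trait 2, supporting them as a clade.
Trait 3: derived state 'yes' in Taxon K, Taxon M, Taxon S, Taxon U, and Taxon Z only — synapomorphy for {Taxon K, Taxon M, Taxon S, Taxon U, Taxon Z}.
Trait 4 (derived state 'yes') is shared by Taxon S, Taxon U, and Taxon Z — a synapomorphy uniting that clade.
Trait 5: derived state 'yes' in Taxon K only — an autapomorphy, so it tells us nothing about relationships among taxa.
Trait 6: derived state 'yes' in Taxon Z only — an autapomorphy, so it tells us nothing about relationships among taxa.
Trait 7: derived state 'yes' in Taxon K and Taxon M only — synapomorphy for {Taxon K, Taxon M}.
Most parsimonious ingroup topology: (Taxon X,(((Taxon S,Taxon U),Taxon Z),(Taxon M,Taxon K))).
Taxon Z and Taxon S share a more recent common ancestor with each other than either does with Taxon M, so Taxon M is the least closely related of the three.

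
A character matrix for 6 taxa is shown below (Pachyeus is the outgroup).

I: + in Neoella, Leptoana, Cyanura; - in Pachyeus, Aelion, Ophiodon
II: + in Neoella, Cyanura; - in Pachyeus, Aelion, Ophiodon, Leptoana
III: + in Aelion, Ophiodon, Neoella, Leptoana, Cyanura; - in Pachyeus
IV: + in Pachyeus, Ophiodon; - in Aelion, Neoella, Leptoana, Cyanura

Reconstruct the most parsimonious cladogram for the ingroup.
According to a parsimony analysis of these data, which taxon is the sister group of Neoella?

Cyanura

Character polarity is set by the outgroup: the derived state is whichever differs from the outgroup's state, so for IV the derived state is '-', and for the remaining characters it is '+'.
I: derived state '+' in Cyanura, Leptoana, and Neoella only — synapomorphy for {Cyanura, Leptoana, Neoella}.
Only Cyanura and Neoella show the derived state '+' for II, supporting them as a clade.
All ingroup taxa share the derived state '+' for III; it defines the ingroup but does not resolve relationships within it.
IV (derived state '-') is shared by Aelion, Cyanura, Leptoana, and Neoella — a synapomorphy uniting that clade.
Most parsimonious ingroup topology: ((Aelion,((Neoella,Cyanura),Leptoana)),Ophiodon).
Neoella and Cyanura form a cherry on this tree, so they are sister taxa.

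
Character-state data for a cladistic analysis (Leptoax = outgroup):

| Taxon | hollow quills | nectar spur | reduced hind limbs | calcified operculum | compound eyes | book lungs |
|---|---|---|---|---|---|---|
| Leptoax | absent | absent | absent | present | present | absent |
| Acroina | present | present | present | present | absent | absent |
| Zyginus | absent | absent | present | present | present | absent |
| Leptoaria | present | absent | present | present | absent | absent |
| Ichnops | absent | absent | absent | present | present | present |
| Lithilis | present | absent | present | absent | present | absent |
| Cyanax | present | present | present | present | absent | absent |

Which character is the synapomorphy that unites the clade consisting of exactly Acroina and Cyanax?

nectar spur

Character polarity is set by the outgroup: the derived state is whichever differs from the outgroup's state, so for calcified operculum, compound eyes the derived state is 'absent', and for the remaining characters it is 'present'.
hollow quills (derived state 'present') is shared by Acroina, Cyanax, Leptoaria, and Lithilis — a synapomorphy uniting that clade.
nectar spur (derived state 'present') is shared by Acroina and Cyanax — a synapomorphy uniting that clade.
reduced hind limbs (derived state 'present') is shared by Acroina, Cyanax, Leptoaria, Lithilis, and Zyginus — a synapomorphy uniting that clade.
calcified operculum (derived state 'absent') is unique to Lithilis (autapomorphy; uninformative for grouping).
Only Acroina, Cyanax, and Leptoaria show the derived state 'absent' for compound eyes, supporting them as a clade.
book lungs: derived state 'present' in Ichnops only — an autapomorphy, so it tells us nothing about relationships among taxa.
Most parsimonious ingroup topology: (((((Acroina,Cyanax),Leptoaria),Lithilis),Zyginus),Ichnops).
The clade {Acroina, Cyanax} is supported by nectar spur: its derived state 'present' occurs in exactly those taxa and in no other taxon (including the outgroup).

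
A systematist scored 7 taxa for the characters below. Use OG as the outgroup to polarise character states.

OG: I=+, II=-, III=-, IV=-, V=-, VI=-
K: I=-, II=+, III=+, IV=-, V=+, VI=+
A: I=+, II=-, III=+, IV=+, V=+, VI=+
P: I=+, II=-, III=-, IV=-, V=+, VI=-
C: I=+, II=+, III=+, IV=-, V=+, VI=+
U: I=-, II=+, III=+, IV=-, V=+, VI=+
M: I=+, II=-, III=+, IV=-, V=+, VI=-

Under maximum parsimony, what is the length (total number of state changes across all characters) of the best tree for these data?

6

Character polarity is set by the outgroup: the derived state is whichever differs from the outgroup's state, so for I the derived state is '-', and for the remaining characters it is '+'.
Only K and U show the derived state '-' for I, supporting them as a clade.
II (derived state '+') is shared by C, K, and U — a synapomorphy uniting that clade.
Only A, C, K, M, and U show the derived state '+' for III, supporting them as a clade.
IV: derived state '+' in A only — an autapomorphy, so it tells us nothing about relationships among taxa.
V (derived state '+') is shared by all ingroup taxa — unites the whole ingroup.
VI: derived state '+' in A, C, K, and U only — synapomorphy for {A, C, K, U}.
Most parsimonious ingroup topology: (((((K,U),C),A),M),P).
Changes per character on this tree: I: 1; II: 1; III: 1; IV: 1; V: 1; VI: 1.
Total = 6.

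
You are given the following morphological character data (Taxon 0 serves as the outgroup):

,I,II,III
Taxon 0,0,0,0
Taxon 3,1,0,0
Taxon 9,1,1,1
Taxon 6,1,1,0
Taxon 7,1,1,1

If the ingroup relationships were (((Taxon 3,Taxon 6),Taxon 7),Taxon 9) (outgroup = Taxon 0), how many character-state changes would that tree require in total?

Map each character onto (((Taxon 3,Taxon 6),Taxon 7),Taxon 9) (rooted by Taxon 0) and count the minimum state changes it requires (Fitch parsimony):
I: 1; II: 2; III: 2.
Total tree length = 5.

5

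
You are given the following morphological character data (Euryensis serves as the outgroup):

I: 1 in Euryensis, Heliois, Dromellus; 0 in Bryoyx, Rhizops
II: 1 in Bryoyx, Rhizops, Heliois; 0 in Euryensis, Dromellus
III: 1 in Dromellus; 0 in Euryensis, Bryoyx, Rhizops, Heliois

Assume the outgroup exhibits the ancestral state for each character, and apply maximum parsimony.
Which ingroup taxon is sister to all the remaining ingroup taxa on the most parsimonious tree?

Character polarity is set by the outgroup: the derived state is whichever differs from the outgroup's state, so for I the derived state is '0', and for the remaining characters it is '1'.
I: derived state '0' in Bryoyx and Rhizops only — synapomorphy for {Bryoyx, Rhizops}.
II: derived state '1' in Bryoyx, Heliois, and Rhizops only — synapomorphy for {Bryoyx, Heliois, Rhizops}.
III (derived state '1') is unique to Dromellus (autapomorphy; uninformative for grouping).
Most parsimonious ingroup topology: (((Bryoyx,Rhizops),Heliois),Dromellus).
Dromellus is sister to the clade containing all other ingroup taxa, so it is the earliest-diverging (most basal) ingroup lineage.

Dromellus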